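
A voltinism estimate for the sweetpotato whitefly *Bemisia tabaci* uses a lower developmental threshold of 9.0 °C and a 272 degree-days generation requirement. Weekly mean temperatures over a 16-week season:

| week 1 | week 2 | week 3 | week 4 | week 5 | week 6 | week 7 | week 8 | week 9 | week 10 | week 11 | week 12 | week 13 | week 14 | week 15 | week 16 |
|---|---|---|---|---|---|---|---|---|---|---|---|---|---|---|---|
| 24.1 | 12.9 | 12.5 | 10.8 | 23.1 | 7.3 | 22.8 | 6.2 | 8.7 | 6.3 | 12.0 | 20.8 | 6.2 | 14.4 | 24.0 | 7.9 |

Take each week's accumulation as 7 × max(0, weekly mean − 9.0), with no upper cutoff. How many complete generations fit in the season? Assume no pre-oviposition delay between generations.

Weekly DD (7 × max(0, T̄ − 9.0)): 105.7, 27.3, 24.5, 12.6, 98.7, 0.0, 96.6, 0.0, 0.0, 0.0, 21.0, 82.6, 0.0, 37.8, 105.0, 0.0.
Season total = 611.8 DD.
Complete generations = ⌊611.8 / 272⌋ = 2.

2 generations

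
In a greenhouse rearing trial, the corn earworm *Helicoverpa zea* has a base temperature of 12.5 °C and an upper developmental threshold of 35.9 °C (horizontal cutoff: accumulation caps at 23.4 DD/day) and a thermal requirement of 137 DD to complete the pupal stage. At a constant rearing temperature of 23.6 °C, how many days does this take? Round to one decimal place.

Daily accumulation = 23.6 − 12.5 = 11.1 DD/day.
Duration = 137 / 11.1 = 12.342 ≈ 12.3 days.

12.3 days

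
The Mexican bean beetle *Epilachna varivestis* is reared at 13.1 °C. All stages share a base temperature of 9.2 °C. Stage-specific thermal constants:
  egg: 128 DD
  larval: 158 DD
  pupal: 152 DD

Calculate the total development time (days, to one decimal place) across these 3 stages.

Daily accumulation at 13.1 °C = 13.1 − 9.2 = 3.9 DD/day.
Total K = 128 + 158 + 152 = 438 DD.
Total duration = 438 / 3.9 = 112.308 ≈ 112.3 days.

112.3 days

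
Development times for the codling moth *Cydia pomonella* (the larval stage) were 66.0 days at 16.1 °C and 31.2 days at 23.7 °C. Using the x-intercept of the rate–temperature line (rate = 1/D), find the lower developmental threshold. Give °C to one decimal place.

9.3 °C

Linear rate model ⇒ the product D·(T − T_b) is constant across temperatures.
66.0·(16.1 − T_b) = 31.2·(23.7 − T_b)
T_b = (66.0·16.1 − 31.2·23.7) / (66.0 − 31.2) = 323.16 / 34.8 = 9.286 °C ≈ 9.3 °C.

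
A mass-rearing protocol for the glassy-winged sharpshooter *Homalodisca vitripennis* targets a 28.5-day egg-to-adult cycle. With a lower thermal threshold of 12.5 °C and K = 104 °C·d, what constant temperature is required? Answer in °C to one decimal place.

16.1 °C

Required daily accumulation = 104 / 28.5 = 3.649 DD/day.
T = T_base + 3.649 = 12.5 + 3.649 = 16.149 ≈ 16.1 °C.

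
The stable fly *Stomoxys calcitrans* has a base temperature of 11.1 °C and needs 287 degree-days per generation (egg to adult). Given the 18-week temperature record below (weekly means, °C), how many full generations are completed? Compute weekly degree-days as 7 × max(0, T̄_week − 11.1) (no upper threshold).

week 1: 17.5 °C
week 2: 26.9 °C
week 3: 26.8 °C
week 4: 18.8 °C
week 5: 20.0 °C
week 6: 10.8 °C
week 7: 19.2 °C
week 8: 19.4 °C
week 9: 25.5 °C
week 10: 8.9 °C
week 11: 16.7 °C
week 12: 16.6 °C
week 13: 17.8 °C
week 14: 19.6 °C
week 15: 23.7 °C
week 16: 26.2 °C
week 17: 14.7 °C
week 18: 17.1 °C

Weekly DD (7 × max(0, T̄ − 11.1)): 44.8, 110.6, 109.9, 53.9, 62.3, 0.0, 56.7, 58.1, 100.8, 0.0, 39.2, 38.5, 46.9, 59.5, 88.2, 105.7, 25.2, 42.0.
Season total = 1042.3 DD.
Complete generations = ⌊1042.3 / 287⌋ = 3.

3 generations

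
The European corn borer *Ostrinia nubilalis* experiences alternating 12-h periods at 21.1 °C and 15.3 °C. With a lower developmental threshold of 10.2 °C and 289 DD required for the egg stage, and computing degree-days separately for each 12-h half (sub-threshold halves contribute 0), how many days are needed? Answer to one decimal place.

36.1 days

Day half: max(0, 21.1 − 10.2) × 0.5 = 10.9 × 0.5 = 5.45 DD.
Night half: max(0, 15.3 − 10.2) × 0.5 = 5.1 × 0.5 = 2.55 DD.
Per 24 h: 8.00 DD/day.
Duration = 289 / 8.00 = 36.125 ≈ 36.1 days.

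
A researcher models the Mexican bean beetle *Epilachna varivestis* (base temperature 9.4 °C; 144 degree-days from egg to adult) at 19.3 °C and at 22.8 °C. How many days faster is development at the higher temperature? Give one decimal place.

At 19.3 °C: 144 / (19.3 − 9.4) = 144 / 9.9 = 14.545 d.
At 22.8 °C: 144 / (22.8 − 9.4) = 144 / 13.4 = 10.746 d.
Difference = |14.545 − 10.746| = 3.799 ≈ 3.8 days.

3.8 days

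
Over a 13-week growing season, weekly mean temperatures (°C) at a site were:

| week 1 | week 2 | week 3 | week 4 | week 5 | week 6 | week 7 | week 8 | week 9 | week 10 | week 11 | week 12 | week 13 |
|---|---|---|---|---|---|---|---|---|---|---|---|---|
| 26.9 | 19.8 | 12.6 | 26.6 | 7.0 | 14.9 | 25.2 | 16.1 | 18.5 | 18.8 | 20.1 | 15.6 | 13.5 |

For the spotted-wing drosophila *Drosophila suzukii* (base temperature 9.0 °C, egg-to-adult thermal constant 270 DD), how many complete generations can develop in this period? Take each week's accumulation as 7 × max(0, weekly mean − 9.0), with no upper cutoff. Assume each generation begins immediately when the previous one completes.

Weekly DD (7 × max(0, T̄ − 9.0)): 125.3, 75.6, 25.2, 123.2, 0.0, 41.3, 113.4, 49.7, 66.5, 68.6, 77.7, 46.2, 31.5.
Season total = 844.2 DD.
Complete generations = ⌊844.2 / 270⌋ = 3.

3 generations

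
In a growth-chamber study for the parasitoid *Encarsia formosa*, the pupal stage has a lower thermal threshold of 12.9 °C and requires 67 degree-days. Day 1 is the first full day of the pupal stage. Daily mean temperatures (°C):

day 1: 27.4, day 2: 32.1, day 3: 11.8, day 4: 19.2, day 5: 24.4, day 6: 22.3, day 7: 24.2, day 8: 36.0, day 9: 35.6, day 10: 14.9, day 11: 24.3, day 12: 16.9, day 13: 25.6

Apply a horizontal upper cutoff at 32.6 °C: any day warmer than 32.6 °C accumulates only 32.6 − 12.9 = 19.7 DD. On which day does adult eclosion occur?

Daily DD above 12.9 °C (capped at 19.7): 14.5, 19.2, 0.0, 6.3, 11.5, 9.4, 11.3, 19.7, 19.7, 2.0, 11.4, 4.0, 12.7.
Cumulative: 14.5, 33.7, 33.7, 40.0, 51.5, 60.9, 72.2, 91.9, 111.6, 113.6, 125.0, 129.0, 141.7.
The total first reaches 67 DD on day 7.

day 7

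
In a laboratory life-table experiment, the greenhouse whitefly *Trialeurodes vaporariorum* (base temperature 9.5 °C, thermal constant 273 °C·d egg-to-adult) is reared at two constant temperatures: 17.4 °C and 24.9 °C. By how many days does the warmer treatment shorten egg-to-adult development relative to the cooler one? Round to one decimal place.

At 17.4 °C: 273 / (17.4 − 9.5) = 273 / 7.9 = 34.557 d.
At 24.9 °C: 273 / (24.9 − 9.5) = 273 / 15.4 = 17.727 d.
Difference = |34.557 − 17.727| = 16.830 ≈ 16.8 days.

16.8 days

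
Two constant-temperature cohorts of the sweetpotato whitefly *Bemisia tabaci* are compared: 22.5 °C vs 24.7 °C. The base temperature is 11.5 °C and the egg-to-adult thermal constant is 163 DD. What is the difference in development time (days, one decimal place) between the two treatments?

2.5 days

At 22.5 °C: 163 / (22.5 − 11.5) = 163 / 11.0 = 14.818 d.
At 24.7 °C: 163 / (24.7 − 11.5) = 163 / 13.2 = 12.348 d.
Difference = |14.818 − 12.348| = 2.470 ≈ 2.5 days.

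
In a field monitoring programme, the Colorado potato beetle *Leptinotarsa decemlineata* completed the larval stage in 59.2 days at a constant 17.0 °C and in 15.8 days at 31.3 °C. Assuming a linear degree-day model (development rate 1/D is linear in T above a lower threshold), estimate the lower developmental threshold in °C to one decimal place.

Equal thermal constants: D₁(T₁ − T_b) = D₂(T₂ − T_b).
59.2·(17.0 − T_b) = 15.8·(31.3 − T_b)
T_b = (59.2·17.0 − 15.8·31.3) / (59.2 − 15.8) = 511.86 / 43.4 = 11.794 °C ≈ 11.8 °C.

11.8 °C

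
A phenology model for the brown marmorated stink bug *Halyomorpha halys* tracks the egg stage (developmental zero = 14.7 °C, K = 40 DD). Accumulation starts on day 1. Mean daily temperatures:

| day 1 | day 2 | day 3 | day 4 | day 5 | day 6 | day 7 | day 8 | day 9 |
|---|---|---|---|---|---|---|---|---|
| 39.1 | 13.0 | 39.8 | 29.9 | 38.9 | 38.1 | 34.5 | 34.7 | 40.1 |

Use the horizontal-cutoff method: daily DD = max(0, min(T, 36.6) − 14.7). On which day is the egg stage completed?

day 3

Daily DD above 14.7 °C (capped at 21.9): 21.9, 0.0, 21.9, 15.2, 21.9, 21.9, 19.8, 20.0, 21.9.
Cumulative: 21.9, 21.9, 43.8, 59.0, 80.9, 102.8, 122.6, 142.6, 164.5.
The total first reaches 40 DD on day 3.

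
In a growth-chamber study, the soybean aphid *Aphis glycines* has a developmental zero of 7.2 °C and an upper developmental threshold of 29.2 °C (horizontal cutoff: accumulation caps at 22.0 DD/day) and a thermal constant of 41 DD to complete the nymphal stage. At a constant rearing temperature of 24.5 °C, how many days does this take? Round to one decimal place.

Daily accumulation = 24.5 − 7.2 = 17.3 DD/day.
Duration = 41 / 17.3 = 2.370 ≈ 2.4 days.

2.4 days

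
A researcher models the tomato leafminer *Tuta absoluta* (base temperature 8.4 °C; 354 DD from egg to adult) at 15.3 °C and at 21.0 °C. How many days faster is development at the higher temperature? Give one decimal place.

23.2 days

At 15.3 °C: 354 / (15.3 − 8.4) = 354 / 6.9 = 51.304 d.
At 21.0 °C: 354 / (21.0 − 8.4) = 354 / 12.6 = 28.095 d.
Difference = |51.304 − 28.095| = 23.209 ≈ 23.2 days.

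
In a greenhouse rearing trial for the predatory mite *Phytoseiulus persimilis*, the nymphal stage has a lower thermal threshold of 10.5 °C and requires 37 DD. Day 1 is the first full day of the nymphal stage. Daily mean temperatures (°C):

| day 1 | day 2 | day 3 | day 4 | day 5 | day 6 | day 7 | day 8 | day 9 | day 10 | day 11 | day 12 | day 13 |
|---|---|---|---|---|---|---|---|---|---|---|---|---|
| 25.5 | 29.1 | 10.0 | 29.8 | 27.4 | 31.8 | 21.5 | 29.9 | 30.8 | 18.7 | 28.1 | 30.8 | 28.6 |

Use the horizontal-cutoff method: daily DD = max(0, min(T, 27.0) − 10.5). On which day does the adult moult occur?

Daily DD above 10.5 °C (capped at 16.5): 15.0, 16.5, 0.0, 16.5, 16.5, 16.5, 11.0, 16.5, 16.5, 8.2, 16.5, 16.5, 16.5.
Cumulative: 15.0, 31.5, 31.5, 48.0, 64.5, 81.0, 92.0, 108.5, 125.0, 133.2, 149.7, 166.2, 182.7.
The total first reaches 37 DD on day 4.

day 4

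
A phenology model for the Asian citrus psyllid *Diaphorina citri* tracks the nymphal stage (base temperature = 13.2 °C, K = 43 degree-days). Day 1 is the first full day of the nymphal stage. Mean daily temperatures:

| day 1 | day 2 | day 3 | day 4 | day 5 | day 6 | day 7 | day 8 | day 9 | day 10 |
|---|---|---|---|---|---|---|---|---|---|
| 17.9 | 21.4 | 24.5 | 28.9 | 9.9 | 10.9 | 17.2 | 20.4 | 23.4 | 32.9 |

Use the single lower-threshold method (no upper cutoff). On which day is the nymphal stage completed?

Daily DD above 13.2 °C: 4.7, 8.2, 11.3, 15.7, 0.0, 0.0, 4.0, 7.2, 10.2, 19.7.
Cumulative: 4.7, 12.9, 24.2, 39.9, 39.9, 39.9, 43.9, 51.1, 61.3, 81.0.
The total first reaches 43 DD on day 7.

day 7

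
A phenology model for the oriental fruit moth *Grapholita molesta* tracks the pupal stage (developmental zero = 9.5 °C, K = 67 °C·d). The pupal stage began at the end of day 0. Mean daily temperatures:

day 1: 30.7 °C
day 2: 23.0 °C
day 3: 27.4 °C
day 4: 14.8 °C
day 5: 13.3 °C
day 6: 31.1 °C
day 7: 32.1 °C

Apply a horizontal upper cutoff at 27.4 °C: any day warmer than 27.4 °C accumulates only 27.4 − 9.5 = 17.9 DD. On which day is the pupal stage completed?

day 6

Daily DD above 9.5 °C (capped at 17.9): 17.9, 13.5, 17.9, 5.3, 3.8, 17.9, 17.9.
Cumulative: 17.9, 31.4, 49.3, 54.6, 58.4, 76.3, 94.2.
The total first reaches 67 DD on day 6.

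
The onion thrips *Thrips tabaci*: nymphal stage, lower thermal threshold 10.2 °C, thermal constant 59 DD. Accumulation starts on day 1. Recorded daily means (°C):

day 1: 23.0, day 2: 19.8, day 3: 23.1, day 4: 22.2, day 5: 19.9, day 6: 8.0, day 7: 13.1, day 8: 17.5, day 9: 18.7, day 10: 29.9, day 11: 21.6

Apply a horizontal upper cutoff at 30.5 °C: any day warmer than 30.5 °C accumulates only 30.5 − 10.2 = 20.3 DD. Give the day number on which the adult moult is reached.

day 7

Daily DD above 10.2 °C (capped at 20.3): 12.8, 9.6, 12.9, 12.0, 9.7, 0.0, 2.9, 7.3, 8.5, 19.7, 11.4.
Cumulative: 12.8, 22.4, 35.3, 47.3, 57.0, 57.0, 59.9, 67.2, 75.7, 95.4, 106.8.
The total first reaches 59 DD on day 7.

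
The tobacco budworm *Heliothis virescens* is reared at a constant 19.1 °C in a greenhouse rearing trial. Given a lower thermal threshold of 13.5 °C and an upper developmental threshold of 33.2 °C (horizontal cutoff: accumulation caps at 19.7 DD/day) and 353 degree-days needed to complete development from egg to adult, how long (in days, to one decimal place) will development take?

Daily accumulation = 19.1 − 13.5 = 5.6 DD/day.
Duration = 353 / 5.6 = 63.036 ≈ 63.0 days.

63.0 days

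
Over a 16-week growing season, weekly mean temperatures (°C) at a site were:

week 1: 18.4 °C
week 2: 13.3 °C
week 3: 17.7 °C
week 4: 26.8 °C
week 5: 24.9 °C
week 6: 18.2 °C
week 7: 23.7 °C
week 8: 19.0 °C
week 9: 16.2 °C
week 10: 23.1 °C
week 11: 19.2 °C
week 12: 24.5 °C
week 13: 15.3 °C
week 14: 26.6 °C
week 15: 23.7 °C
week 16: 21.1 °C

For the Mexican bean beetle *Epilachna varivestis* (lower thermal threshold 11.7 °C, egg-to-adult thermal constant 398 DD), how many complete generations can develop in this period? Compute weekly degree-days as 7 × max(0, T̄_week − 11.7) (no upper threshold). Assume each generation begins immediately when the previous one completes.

2 generations

Weekly DD (7 × max(0, T̄ − 11.7)): 46.9, 11.2, 42.0, 105.7, 92.4, 45.5, 84.0, 51.1, 31.5, 79.8, 52.5, 89.6, 25.2, 104.3, 84.0, 65.8.
Season total = 1011.5 DD.
Complete generations = ⌊1011.5 / 398⌋ = 2.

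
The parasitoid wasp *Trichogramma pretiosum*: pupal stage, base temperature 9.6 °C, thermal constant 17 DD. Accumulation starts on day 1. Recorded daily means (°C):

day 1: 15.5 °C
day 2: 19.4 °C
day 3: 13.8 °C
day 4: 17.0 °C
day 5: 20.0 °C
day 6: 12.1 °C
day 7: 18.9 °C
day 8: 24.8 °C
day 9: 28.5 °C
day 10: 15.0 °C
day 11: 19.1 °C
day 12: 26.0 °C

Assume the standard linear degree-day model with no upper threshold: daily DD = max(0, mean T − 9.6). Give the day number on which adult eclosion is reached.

Daily DD above 9.6 °C: 5.9, 9.8, 4.2, 7.4, 10.4, 2.5, 9.3, 15.2, 18.9, 5.4, 9.5, 16.4.
Cumulative: 5.9, 15.7, 19.9, 27.3, 37.7, 40.2, 49.5, 64.7, 83.6, 89.0, 98.5, 114.9.
The total first reaches 17 DD on day 3.

day 3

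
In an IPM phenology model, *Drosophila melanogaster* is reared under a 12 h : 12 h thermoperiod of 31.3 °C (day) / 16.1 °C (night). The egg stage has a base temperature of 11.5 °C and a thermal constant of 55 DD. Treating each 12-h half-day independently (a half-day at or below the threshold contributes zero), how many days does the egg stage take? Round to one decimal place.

4.5 days

Day half: max(0, 31.3 − 11.5) × 0.5 = 19.8 × 0.5 = 9.90 DD.
Night half: max(0, 16.1 − 11.5) × 0.5 = 4.6 × 0.5 = 2.30 DD.
Per 24 h: 12.20 DD/day.
Duration = 55 / 12.20 = 4.508 ≈ 4.5 days.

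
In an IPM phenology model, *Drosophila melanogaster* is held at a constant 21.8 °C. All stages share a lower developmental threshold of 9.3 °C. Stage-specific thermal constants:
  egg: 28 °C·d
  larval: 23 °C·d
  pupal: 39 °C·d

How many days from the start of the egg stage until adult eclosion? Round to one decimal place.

7.2 days

Daily accumulation at 21.8 °C = 21.8 − 9.3 = 12.5 DD/day.
Total K = 28 + 23 + 39 = 90 DD.
Total duration = 90 / 12.5 = 7.200 ≈ 7.2 days.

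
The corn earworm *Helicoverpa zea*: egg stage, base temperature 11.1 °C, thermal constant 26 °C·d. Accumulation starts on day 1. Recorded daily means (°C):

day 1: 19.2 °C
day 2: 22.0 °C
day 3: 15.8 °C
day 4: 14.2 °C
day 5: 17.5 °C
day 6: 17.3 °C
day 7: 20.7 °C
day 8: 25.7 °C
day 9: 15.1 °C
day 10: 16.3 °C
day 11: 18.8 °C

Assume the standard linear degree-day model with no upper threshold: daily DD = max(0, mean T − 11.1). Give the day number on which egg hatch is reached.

Daily DD above 11.1 °C: 8.1, 10.9, 4.7, 3.1, 6.4, 6.2, 9.6, 14.6, 4.0, 5.2, 7.7.
Cumulative: 8.1, 19.0, 23.7, 26.8, 33.2, 39.4, 49.0, 63.6, 67.6, 72.8, 80.5.
The total first reaches 26 DD on day 4.

day 4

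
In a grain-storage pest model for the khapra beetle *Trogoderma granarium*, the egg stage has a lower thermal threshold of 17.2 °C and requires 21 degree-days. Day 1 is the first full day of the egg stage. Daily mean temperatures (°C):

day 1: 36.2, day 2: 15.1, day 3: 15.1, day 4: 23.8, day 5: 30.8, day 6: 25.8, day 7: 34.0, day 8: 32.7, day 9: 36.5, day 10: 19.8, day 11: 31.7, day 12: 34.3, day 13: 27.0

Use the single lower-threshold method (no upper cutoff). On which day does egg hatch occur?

Daily DD above 17.2 °C: 19.0, 0.0, 0.0, 6.6, 13.6, 8.6, 16.8, 15.5, 19.3, 2.6, 14.5, 17.1, 9.8.
Cumulative: 19.0, 19.0, 19.0, 25.6, 39.2, 47.8, 64.6, 80.1, 99.4, 102.0, 116.5, 133.6, 143.4.
The total first reaches 21 DD on day 4.

day 4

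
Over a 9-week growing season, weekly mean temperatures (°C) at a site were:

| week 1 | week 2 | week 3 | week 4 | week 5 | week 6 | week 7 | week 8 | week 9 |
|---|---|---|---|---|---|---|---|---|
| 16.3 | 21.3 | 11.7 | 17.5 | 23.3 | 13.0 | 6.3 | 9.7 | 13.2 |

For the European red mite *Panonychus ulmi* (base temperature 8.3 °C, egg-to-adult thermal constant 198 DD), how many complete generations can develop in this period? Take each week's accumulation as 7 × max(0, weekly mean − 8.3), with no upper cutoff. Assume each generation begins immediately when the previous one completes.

2 generations

Weekly DD (7 × max(0, T̄ − 8.3)): 56.0, 91.0, 23.8, 64.4, 105.0, 32.9, 0.0, 9.8, 34.3.
Season total = 417.2 DD.
Complete generations = ⌊417.2 / 198⌋ = 2.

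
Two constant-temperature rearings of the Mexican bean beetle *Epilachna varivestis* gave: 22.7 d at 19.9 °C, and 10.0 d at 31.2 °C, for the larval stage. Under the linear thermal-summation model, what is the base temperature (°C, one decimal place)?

11.0 °C

Equal thermal constants: D₁(T₁ − T_b) = D₂(T₂ − T_b).
22.7·(19.9 − T_b) = 10.0·(31.2 − T_b)
T_b = (22.7·19.9 − 10.0·31.2) / (22.7 − 10.0) = 139.73 / 12.7 = 11.002 °C ≈ 11.0 °C.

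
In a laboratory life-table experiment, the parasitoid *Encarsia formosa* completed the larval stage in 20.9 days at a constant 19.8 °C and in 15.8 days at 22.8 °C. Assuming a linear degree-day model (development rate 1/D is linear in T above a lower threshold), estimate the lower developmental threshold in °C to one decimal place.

10.5 °C

Equal thermal constants: D₁(T₁ − T_b) = D₂(T₂ − T_b).
20.9·(19.8 − T_b) = 15.8·(22.8 − T_b)
T_b = (20.9·19.8 − 15.8·22.8) / (20.9 − 15.8) = 53.58 / 5.1 = 10.506 °C ≈ 10.5 °C.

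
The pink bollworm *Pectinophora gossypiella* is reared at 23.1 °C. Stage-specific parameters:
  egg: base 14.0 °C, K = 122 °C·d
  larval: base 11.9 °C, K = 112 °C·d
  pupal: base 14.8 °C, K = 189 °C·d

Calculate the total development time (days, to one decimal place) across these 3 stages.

egg: 122 / (23.1 − 14.0) = 122 / 9.1 = 13.407 d.
larval: 112 / (23.1 − 11.9) = 112 / 11.2 = 10.000 d.
pupal: 189 / (23.1 − 14.8) = 189 / 8.3 = 22.771 d.
Sum = 46.178 ≈ 46.2 days.

46.2 days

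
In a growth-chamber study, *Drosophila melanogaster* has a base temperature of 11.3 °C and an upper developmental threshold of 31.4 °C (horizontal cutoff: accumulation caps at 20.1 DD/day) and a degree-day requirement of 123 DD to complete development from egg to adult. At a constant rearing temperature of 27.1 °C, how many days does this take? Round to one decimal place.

Daily accumulation = 27.1 − 11.3 = 15.8 DD/day.
Duration = 123 / 15.8 = 7.785 ≈ 7.8 days.

7.8 days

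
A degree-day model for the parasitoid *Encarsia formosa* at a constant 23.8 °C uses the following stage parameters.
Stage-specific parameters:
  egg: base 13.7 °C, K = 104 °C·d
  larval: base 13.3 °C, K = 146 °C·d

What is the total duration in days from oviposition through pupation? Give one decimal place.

24.2 days

egg: 104 / (23.8 − 13.7) = 104 / 10.1 = 10.297 d.
larval: 146 / (23.8 − 13.3) = 146 / 10.5 = 13.905 d.
Sum = 24.202 ≈ 24.2 days.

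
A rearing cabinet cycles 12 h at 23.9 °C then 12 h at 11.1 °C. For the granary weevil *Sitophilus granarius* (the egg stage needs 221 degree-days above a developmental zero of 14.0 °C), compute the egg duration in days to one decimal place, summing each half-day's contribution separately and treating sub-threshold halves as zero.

Day half: max(0, 23.9 − 14.0) × 0.5 = 9.9 × 0.5 = 4.95 DD.
Night half: max(0, 11.1 − 14.0) × 0.5 = 0.0 × 0.5 = 0.00 DD.
Per 24 h: 4.95 DD/day.
Duration = 221 / 4.95 = 44.646 ≈ 44.6 days.

44.6 days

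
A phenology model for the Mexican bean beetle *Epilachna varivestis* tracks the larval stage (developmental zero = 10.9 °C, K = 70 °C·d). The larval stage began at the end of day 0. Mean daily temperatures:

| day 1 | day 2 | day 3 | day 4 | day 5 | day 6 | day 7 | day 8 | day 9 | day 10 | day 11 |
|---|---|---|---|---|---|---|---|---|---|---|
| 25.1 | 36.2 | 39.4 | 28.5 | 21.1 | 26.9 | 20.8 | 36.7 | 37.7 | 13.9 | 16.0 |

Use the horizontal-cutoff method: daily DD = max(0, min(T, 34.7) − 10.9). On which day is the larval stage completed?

Daily DD above 10.9 °C (capped at 23.8): 14.2, 23.8, 23.8, 17.6, 10.2, 16.0, 9.9, 23.8, 23.8, 3.0, 5.1.
Cumulative: 14.2, 38.0, 61.8, 79.4, 89.6, 105.6, 115.5, 139.3, 163.1, 166.1, 171.2.
The total first reaches 70 DD on day 4.

day 4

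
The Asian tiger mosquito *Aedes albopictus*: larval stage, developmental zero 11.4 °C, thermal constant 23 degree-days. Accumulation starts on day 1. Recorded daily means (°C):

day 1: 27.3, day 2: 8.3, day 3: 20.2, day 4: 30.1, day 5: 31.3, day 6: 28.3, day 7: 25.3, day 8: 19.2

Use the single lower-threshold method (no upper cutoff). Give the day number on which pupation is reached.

day 3

Daily DD above 11.4 °C: 15.9, 0.0, 8.8, 18.7, 19.9, 16.9, 13.9, 7.8.
Cumulative: 15.9, 15.9, 24.7, 43.4, 63.3, 80.2, 94.1, 101.9.
The total first reaches 23 DD on day 3.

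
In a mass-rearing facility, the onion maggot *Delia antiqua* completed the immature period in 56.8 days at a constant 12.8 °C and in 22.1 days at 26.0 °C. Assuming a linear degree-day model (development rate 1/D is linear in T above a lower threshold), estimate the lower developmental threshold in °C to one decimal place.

Equal thermal constants: D₁(T₁ − T_b) = D₂(T₂ − T_b).
56.8·(12.8 − T_b) = 22.1·(26.0 − T_b)
T_b = (56.8·12.8 − 22.1·26.0) / (56.8 − 22.1) = 152.44 / 34.7 = 4.393 °C ≈ 4.4 °C.

4.4 °C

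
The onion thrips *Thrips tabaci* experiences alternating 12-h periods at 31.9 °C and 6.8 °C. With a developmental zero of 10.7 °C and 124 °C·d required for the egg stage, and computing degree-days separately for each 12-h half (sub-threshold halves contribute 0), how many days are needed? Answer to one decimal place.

11.7 days

Day half: max(0, 31.9 − 10.7) × 0.5 = 21.2 × 0.5 = 10.60 DD.
Night half: max(0, 6.8 − 10.7) × 0.5 = 0.0 × 0.5 = 0.00 DD.
Per 24 h: 10.60 DD/day.
Duration = 124 / 10.60 = 11.698 ≈ 11.7 days.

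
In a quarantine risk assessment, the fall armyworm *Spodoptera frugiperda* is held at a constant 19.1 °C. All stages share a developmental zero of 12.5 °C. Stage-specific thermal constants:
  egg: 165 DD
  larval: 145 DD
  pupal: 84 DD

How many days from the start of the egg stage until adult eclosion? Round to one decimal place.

Daily accumulation at 19.1 °C = 19.1 − 12.5 = 6.6 DD/day.
Total K = 165 + 145 + 84 = 394 DD.
Total duration = 394 / 6.6 = 59.697 ≈ 59.7 days.

59.7 days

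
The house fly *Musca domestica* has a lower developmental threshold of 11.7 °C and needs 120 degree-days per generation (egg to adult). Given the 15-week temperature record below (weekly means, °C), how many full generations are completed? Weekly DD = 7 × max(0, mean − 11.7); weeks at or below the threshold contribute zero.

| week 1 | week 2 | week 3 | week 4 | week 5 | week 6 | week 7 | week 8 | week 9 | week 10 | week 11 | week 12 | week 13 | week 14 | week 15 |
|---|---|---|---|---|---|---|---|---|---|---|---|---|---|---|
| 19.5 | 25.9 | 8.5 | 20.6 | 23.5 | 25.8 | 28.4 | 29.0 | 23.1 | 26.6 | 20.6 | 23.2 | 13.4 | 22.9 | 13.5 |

8 generations

Weekly DD (7 × max(0, T̄ − 11.7)): 54.6, 99.4, 0.0, 62.3, 82.6, 98.7, 116.9, 121.1, 79.8, 104.3, 62.3, 80.5, 11.9, 78.4, 12.6.
Season total = 1065.4 DD.
Complete generations = ⌊1065.4 / 120⌋ = 8.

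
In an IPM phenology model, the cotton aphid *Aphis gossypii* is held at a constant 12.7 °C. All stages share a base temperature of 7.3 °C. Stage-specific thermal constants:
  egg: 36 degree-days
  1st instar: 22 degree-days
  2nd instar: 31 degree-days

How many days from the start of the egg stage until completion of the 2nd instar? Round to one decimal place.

16.5 days

Daily accumulation at 12.7 °C = 12.7 − 7.3 = 5.4 DD/day.
Total K = 36 + 22 + 31 = 89 DD.
Total duration = 89 / 5.4 = 16.481 ≈ 16.5 days.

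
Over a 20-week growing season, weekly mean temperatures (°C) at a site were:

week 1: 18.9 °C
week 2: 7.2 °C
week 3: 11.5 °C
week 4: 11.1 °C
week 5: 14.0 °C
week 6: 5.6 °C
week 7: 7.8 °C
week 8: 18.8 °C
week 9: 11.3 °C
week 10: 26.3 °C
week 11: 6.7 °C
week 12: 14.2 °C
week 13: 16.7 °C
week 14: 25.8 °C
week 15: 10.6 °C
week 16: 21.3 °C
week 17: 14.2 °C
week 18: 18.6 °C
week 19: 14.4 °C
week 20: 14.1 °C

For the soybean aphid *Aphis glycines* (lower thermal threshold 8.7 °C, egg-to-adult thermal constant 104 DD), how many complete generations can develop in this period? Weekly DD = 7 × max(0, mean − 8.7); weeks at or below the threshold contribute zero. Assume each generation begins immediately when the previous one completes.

Weekly DD (7 × max(0, T̄ − 8.7)): 71.4, 0.0, 19.6, 16.8, 37.1, 0.0, 0.0, 70.7, 18.2, 123.2, 0.0, 38.5, 56.0, 119.7, 13.3, 88.2, 38.5, 69.3, 39.9, 37.8.
Season total = 858.2 DD.
Complete generations = ⌊858.2 / 104⌋ = 8.

8 generations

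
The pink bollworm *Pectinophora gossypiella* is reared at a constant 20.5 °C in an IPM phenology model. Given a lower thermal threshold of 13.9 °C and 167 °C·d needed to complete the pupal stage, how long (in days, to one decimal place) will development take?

25.3 days

Daily accumulation = 20.5 − 13.9 = 6.6 DD/day.
Duration = 167 / 6.6 = 25.303 ≈ 25.3 days.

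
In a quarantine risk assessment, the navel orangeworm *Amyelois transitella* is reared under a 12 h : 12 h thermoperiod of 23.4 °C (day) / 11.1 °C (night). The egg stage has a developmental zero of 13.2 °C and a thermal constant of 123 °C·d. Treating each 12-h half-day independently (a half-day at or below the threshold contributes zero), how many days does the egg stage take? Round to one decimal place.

Day half: max(0, 23.4 − 13.2) × 0.5 = 10.2 × 0.5 = 5.10 DD.
Night half: max(0, 11.1 − 13.2) × 0.5 = 0.0 × 0.5 = 0.00 DD.
Per 24 h: 5.10 DD/day.
Duration = 123 / 5.10 = 24.118 ≈ 24.1 days.

24.1 days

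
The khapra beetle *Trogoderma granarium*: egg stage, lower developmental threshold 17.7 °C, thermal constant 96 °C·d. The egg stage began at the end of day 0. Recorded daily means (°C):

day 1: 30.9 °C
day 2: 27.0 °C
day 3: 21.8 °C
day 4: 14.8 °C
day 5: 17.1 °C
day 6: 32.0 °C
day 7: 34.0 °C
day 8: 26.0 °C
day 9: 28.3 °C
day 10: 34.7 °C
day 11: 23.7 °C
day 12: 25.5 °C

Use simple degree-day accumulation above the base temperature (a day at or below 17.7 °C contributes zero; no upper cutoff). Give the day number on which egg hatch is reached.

day 11

Daily DD above 17.7 °C: 13.2, 9.3, 4.1, 0.0, 0.0, 14.3, 16.3, 8.3, 10.6, 17.0, 6.0, 7.8.
Cumulative: 13.2, 22.5, 26.6, 26.6, 26.6, 40.9, 57.2, 65.5, 76.1, 93.1, 99.1, 106.9.
The total first reaches 96 DD on day 11.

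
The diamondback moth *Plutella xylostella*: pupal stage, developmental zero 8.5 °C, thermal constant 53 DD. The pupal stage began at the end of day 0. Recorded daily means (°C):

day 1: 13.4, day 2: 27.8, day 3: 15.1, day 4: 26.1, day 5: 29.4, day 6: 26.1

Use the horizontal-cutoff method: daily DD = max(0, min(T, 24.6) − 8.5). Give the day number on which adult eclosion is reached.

day 5

Daily DD above 8.5 °C (capped at 16.1): 4.9, 16.1, 6.6, 16.1, 16.1, 16.1.
Cumulative: 4.9, 21.0, 27.6, 43.7, 59.8, 75.9.
The total first reaches 53 DD on day 5.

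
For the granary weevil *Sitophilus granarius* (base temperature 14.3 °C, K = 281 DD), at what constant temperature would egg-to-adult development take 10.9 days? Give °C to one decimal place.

Required daily accumulation = 281 / 10.9 = 25.780 DD/day.
T = T_base + 25.780 = 14.3 + 25.780 = 40.080 ≈ 40.1 °C.

40.1 °C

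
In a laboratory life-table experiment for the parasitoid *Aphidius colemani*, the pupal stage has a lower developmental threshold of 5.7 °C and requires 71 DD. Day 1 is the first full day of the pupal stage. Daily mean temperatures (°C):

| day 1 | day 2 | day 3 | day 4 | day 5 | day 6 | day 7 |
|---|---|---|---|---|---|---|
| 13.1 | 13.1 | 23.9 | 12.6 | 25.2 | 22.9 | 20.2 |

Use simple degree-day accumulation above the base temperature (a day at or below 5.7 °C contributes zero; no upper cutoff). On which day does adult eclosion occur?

Daily DD above 5.7 °C: 7.4, 7.4, 18.2, 6.9, 19.5, 17.2, 14.5.
Cumulative: 7.4, 14.8, 33.0, 39.9, 59.4, 76.6, 91.1.
The total first reaches 71 DD on day 6.

day 6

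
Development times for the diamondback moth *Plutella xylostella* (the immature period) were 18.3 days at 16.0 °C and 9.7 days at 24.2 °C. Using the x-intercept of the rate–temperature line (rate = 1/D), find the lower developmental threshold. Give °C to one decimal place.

6.8 °C

Equal thermal constants: D₁(T₁ − T_b) = D₂(T₂ − T_b).
18.3·(16.0 − T_b) = 9.7·(24.2 − T_b)
T_b = (18.3·16.0 − 9.7·24.2) / (18.3 − 9.7) = 58.06 / 8.6 = 6.751 °C ≈ 6.8 °C.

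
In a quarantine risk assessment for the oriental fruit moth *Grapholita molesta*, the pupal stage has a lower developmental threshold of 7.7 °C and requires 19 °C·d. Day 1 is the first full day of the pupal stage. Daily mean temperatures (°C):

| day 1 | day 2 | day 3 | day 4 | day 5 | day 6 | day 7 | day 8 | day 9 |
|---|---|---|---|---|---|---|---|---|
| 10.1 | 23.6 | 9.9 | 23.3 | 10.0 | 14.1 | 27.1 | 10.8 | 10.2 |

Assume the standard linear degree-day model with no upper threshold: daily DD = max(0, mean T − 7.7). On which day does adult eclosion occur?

day 3

Daily DD above 7.7 °C: 2.4, 15.9, 2.2, 15.6, 2.3, 6.4, 19.4, 3.1, 2.5.
Cumulative: 2.4, 18.3, 20.5, 36.1, 38.4, 44.8, 64.2, 67.3, 69.8.
The total first reaches 19 DD on day 3.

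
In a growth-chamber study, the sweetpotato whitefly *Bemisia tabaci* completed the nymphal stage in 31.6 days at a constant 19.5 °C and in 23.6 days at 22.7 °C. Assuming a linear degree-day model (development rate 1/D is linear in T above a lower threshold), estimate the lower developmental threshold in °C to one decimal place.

Under the model K = D·(T − T_b), so D₁·(T₁ − T_b) = D₂·(T₂ − T_b).
31.6·(19.5 − T_b) = 23.6·(22.7 − T_b)
T_b = (31.6·19.5 − 23.6·22.7) / (31.6 − 23.6) = 80.48 / 8.0 = 10.060 °C ≈ 10.1 °C.

10.1 °C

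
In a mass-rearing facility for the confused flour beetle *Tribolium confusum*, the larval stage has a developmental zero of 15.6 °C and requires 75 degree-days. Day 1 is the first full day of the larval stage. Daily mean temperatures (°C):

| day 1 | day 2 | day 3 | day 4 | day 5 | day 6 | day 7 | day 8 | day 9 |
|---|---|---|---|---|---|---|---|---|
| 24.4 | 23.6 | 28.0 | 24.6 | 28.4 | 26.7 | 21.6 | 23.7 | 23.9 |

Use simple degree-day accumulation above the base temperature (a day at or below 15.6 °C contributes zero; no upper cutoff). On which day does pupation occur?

Daily DD above 15.6 °C: 8.8, 8.0, 12.4, 9.0, 12.8, 11.1, 6.0, 8.1, 8.3.
Cumulative: 8.8, 16.8, 29.2, 38.2, 51.0, 62.1, 68.1, 76.2, 84.5.
The total first reaches 75 DD on day 8.

day 8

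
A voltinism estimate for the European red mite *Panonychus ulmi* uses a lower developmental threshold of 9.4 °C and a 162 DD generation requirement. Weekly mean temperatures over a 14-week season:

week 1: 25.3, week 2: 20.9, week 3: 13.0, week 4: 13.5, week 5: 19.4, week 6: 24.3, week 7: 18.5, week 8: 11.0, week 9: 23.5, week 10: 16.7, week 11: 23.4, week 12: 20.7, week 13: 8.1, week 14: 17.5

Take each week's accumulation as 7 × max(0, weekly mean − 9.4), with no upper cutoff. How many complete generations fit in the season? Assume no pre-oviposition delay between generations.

Weekly DD (7 × max(0, T̄ − 9.4)): 111.3, 80.5, 25.2, 28.7, 70.0, 104.3, 63.7, 11.2, 98.7, 51.1, 98.0, 79.1, 0.0, 56.7.
Season total = 878.5 DD.
Complete generations = ⌊878.5 / 162⌋ = 5.

5 generations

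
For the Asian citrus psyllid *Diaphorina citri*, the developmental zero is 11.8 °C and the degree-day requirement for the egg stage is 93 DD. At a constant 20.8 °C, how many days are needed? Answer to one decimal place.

10.3 days

Daily accumulation = 20.8 − 11.8 = 9.0 DD/day.
Duration = 93 / 9.0 = 10.333 ≈ 10.3 days.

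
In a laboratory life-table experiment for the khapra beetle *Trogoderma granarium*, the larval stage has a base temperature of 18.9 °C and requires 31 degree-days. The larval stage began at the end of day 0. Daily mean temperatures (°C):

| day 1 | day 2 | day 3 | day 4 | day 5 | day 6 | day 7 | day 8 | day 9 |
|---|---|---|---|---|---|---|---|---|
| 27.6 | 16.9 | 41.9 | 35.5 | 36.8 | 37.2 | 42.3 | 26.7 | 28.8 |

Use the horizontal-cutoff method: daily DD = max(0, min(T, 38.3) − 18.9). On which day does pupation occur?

day 4

Daily DD above 18.9 °C (capped at 19.4): 8.7, 0.0, 19.4, 16.6, 17.9, 18.3, 19.4, 7.8, 9.9.
Cumulative: 8.7, 8.7, 28.1, 44.7, 62.6, 80.9, 100.3, 108.1, 118.0.
The total first reaches 31 DD on day 4.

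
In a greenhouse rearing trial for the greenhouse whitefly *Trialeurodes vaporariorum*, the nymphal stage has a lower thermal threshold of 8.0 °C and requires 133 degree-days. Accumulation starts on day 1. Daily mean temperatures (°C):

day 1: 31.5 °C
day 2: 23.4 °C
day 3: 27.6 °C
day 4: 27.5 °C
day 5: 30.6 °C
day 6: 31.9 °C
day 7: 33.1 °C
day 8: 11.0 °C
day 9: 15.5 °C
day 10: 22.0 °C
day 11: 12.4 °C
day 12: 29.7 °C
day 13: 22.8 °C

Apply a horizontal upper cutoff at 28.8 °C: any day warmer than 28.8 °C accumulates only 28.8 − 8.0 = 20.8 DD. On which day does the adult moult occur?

Daily DD above 8.0 °C (capped at 20.8): 20.8, 15.4, 19.6, 19.5, 20.8, 20.8, 20.8, 3.0, 7.5, 14.0, 4.4, 20.8, 14.8.
Cumulative: 20.8, 36.2, 55.8, 75.3, 96.1, 116.9, 137.7, 140.7, 148.2, 162.2, 166.6, 187.4, 202.2.
The total first reaches 133 DD on day 7.

day 7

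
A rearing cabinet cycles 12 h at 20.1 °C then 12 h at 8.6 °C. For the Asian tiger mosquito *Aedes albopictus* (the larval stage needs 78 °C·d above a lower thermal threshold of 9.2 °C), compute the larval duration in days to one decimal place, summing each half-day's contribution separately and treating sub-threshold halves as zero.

14.3 days

Day half: max(0, 20.1 − 9.2) × 0.5 = 10.9 × 0.5 = 5.45 DD.
Night half: max(0, 8.6 − 9.2) × 0.5 = 0.0 × 0.5 = 0.00 DD.
Per 24 h: 5.45 DD/day.
Duration = 78 / 5.45 = 14.312 ≈ 14.3 days.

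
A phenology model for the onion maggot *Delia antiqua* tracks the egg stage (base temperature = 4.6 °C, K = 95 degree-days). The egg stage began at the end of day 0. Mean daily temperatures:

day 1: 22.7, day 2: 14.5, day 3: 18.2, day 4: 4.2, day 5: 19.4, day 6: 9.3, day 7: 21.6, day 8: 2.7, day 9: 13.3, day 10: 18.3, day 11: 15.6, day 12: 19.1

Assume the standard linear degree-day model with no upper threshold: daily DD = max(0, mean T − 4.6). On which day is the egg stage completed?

day 10

Daily DD above 4.6 °C: 18.1, 9.9, 13.6, 0.0, 14.8, 4.7, 17.0, 0.0, 8.7, 13.7, 11.0, 14.5.
Cumulative: 18.1, 28.0, 41.6, 41.6, 56.4, 61.1, 78.1, 78.1, 86.8, 100.5, 111.5, 126.0.
The total first reaches 95 DD on day 10.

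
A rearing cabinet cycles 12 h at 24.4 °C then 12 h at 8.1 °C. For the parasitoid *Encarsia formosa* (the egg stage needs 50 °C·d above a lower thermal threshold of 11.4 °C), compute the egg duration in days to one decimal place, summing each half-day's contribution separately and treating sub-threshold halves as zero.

7.7 days

Day half: max(0, 24.4 − 11.4) × 0.5 = 13.0 × 0.5 = 6.50 DD.
Night half: max(0, 8.1 − 11.4) × 0.5 = 0.0 × 0.5 = 0.00 DD.
Per 24 h: 6.50 DD/day.
Duration = 50 / 6.50 = 7.692 ≈ 7.7 days.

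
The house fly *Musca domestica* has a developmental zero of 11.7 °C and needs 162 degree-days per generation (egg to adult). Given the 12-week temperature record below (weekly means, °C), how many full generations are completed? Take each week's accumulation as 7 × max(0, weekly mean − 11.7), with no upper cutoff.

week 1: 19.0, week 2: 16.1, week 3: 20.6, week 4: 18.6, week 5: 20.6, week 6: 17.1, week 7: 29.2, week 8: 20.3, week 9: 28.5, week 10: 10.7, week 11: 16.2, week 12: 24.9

Weekly DD (7 × max(0, T̄ − 11.7)): 51.1, 30.8, 62.3, 48.3, 62.3, 37.8, 122.5, 60.2, 117.6, 0.0, 31.5, 92.4.
Season total = 716.8 DD.
Complete generations = ⌊716.8 / 162⌋ = 4.

4 generations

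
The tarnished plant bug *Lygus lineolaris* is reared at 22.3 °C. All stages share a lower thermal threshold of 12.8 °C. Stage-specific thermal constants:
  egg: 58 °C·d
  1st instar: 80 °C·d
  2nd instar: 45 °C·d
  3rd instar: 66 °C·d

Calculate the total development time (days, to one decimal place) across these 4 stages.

Daily accumulation at 22.3 °C = 22.3 − 12.8 = 9.5 DD/day.
Total K = 58 + 80 + 45 + 66 = 249 DD.
Total duration = 249 / 9.5 = 26.211 ≈ 26.2 days.

26.2 days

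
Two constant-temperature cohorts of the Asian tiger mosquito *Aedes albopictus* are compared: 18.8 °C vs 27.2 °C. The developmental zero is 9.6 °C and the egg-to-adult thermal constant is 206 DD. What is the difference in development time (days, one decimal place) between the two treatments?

At 18.8 °C: 206 / (18.8 − 9.6) = 206 / 9.2 = 22.391 d.
At 27.2 °C: 206 / (27.2 − 9.6) = 206 / 17.6 = 11.705 d.
Difference = |22.391 − 11.705| = 10.687 ≈ 10.7 days.

10.7 days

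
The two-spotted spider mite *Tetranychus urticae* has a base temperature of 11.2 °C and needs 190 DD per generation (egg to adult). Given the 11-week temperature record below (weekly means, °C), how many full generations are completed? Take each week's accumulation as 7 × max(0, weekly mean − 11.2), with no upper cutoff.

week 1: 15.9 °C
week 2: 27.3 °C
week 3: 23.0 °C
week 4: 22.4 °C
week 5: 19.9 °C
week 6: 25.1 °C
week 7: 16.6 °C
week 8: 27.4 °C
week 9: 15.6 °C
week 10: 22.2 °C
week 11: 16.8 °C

4 generations

Weekly DD (7 × max(0, T̄ − 11.2)): 32.9, 112.7, 82.6, 78.4, 60.9, 97.3, 37.8, 113.4, 30.8, 77.0, 39.2.
Season total = 763.0 DD.
Complete generations = ⌊763.0 / 190⌋ = 4.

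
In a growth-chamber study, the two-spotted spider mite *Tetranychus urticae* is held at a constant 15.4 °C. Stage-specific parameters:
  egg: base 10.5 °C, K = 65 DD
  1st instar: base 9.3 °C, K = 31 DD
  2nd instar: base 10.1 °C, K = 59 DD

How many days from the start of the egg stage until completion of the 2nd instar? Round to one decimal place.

egg: 65 / (15.4 − 10.5) = 65 / 4.9 = 13.265 d.
1st instar: 31 / (15.4 − 9.3) = 31 / 6.1 = 5.082 d.
2nd instar: 59 / (15.4 − 10.1) = 59 / 5.3 = 11.132 d.
Sum = 29.479 ≈ 29.5 days.

29.5 days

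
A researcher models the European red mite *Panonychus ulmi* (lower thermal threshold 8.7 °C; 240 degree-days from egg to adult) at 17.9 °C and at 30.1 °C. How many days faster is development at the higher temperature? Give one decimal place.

At 17.9 °C: 240 / (17.9 − 8.7) = 240 / 9.2 = 26.087 d.
At 30.1 °C: 240 / (30.1 − 8.7) = 240 / 21.4 = 11.215 d.
Difference = |26.087 − 11.215| = 14.872 ≈ 14.9 days.

14.9 days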